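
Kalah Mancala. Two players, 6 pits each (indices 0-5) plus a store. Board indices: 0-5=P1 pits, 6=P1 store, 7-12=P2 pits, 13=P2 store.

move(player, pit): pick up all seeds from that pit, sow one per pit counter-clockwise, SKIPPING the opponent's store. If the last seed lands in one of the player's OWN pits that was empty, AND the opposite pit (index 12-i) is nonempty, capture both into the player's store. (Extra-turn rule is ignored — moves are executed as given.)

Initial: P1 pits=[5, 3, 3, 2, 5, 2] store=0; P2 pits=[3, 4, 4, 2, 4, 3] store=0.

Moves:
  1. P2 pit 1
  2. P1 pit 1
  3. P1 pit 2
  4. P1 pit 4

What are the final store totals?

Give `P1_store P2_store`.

Move 1: P2 pit1 -> P1=[5,3,3,2,5,2](0) P2=[3,0,5,3,5,4](0)
Move 2: P1 pit1 -> P1=[5,0,4,3,6,2](0) P2=[3,0,5,3,5,4](0)
Move 3: P1 pit2 -> P1=[5,0,0,4,7,3](1) P2=[3,0,5,3,5,4](0)
Move 4: P1 pit4 -> P1=[5,0,0,4,0,4](2) P2=[4,1,6,4,6,4](0)

Answer: 2 0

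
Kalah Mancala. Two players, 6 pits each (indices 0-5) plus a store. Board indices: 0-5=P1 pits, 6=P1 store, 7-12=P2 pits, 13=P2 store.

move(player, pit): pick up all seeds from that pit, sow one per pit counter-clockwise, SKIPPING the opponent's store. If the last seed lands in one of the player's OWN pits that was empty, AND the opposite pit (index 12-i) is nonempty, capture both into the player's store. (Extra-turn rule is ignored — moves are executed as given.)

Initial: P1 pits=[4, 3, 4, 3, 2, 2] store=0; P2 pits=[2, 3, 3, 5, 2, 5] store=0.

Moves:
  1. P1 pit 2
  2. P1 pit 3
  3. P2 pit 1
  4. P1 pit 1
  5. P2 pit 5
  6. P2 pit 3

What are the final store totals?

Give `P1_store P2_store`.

Answer: 2 2

Derivation:
Move 1: P1 pit2 -> P1=[4,3,0,4,3,3](1) P2=[2,3,3,5,2,5](0)
Move 2: P1 pit3 -> P1=[4,3,0,0,4,4](2) P2=[3,3,3,5,2,5](0)
Move 3: P2 pit1 -> P1=[4,3,0,0,4,4](2) P2=[3,0,4,6,3,5](0)
Move 4: P1 pit1 -> P1=[4,0,1,1,5,4](2) P2=[3,0,4,6,3,5](0)
Move 5: P2 pit5 -> P1=[5,1,2,2,5,4](2) P2=[3,0,4,6,3,0](1)
Move 6: P2 pit3 -> P1=[6,2,3,2,5,4](2) P2=[3,0,4,0,4,1](2)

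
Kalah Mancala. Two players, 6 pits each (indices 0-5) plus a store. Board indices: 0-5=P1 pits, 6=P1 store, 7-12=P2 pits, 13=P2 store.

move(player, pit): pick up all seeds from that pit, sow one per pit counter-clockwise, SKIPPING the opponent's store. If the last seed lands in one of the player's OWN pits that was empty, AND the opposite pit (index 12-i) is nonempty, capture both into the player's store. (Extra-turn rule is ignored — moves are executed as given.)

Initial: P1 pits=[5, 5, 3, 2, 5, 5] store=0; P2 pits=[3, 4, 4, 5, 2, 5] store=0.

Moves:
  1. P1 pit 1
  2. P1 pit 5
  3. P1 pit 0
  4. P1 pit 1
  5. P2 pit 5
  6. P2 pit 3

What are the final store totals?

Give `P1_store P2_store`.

Answer: 7 2

Derivation:
Move 1: P1 pit1 -> P1=[5,0,4,3,6,6](1) P2=[3,4,4,5,2,5](0)
Move 2: P1 pit5 -> P1=[5,0,4,3,6,0](2) P2=[4,5,5,6,3,5](0)
Move 3: P1 pit0 -> P1=[0,1,5,4,7,0](7) P2=[0,5,5,6,3,5](0)
Move 4: P1 pit1 -> P1=[0,0,6,4,7,0](7) P2=[0,5,5,6,3,5](0)
Move 5: P2 pit5 -> P1=[1,1,7,5,7,0](7) P2=[0,5,5,6,3,0](1)
Move 6: P2 pit3 -> P1=[2,2,8,5,7,0](7) P2=[0,5,5,0,4,1](2)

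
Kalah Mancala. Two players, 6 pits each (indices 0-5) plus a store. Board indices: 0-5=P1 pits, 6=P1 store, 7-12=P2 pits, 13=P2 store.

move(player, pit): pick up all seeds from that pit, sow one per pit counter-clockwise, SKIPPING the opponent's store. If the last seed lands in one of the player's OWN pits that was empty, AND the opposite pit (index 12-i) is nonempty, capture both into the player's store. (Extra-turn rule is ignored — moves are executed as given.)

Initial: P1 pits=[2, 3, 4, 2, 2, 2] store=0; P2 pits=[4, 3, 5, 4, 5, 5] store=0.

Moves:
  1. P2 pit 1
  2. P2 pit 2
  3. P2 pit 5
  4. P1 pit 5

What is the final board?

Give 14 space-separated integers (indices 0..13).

Answer: 4 5 5 3 3 0 1 5 0 0 6 7 0 2

Derivation:
Move 1: P2 pit1 -> P1=[2,3,4,2,2,2](0) P2=[4,0,6,5,6,5](0)
Move 2: P2 pit2 -> P1=[3,4,4,2,2,2](0) P2=[4,0,0,6,7,6](1)
Move 3: P2 pit5 -> P1=[4,5,5,3,3,2](0) P2=[4,0,0,6,7,0](2)
Move 4: P1 pit5 -> P1=[4,5,5,3,3,0](1) P2=[5,0,0,6,7,0](2)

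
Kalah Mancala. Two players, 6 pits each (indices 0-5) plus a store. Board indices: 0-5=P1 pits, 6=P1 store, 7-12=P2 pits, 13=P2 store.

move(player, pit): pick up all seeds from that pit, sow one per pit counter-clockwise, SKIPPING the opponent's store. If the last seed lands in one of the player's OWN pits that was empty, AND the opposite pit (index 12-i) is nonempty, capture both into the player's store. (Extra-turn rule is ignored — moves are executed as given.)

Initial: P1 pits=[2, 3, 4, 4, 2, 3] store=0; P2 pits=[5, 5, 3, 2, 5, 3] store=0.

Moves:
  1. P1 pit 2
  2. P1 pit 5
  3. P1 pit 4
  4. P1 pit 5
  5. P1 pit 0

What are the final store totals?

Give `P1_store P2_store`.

Answer: 7 0

Derivation:
Move 1: P1 pit2 -> P1=[2,3,0,5,3,4](1) P2=[5,5,3,2,5,3](0)
Move 2: P1 pit5 -> P1=[2,3,0,5,3,0](2) P2=[6,6,4,2,5,3](0)
Move 3: P1 pit4 -> P1=[2,3,0,5,0,1](3) P2=[7,6,4,2,5,3](0)
Move 4: P1 pit5 -> P1=[2,3,0,5,0,0](4) P2=[7,6,4,2,5,3](0)
Move 5: P1 pit0 -> P1=[0,4,0,5,0,0](7) P2=[7,6,4,0,5,3](0)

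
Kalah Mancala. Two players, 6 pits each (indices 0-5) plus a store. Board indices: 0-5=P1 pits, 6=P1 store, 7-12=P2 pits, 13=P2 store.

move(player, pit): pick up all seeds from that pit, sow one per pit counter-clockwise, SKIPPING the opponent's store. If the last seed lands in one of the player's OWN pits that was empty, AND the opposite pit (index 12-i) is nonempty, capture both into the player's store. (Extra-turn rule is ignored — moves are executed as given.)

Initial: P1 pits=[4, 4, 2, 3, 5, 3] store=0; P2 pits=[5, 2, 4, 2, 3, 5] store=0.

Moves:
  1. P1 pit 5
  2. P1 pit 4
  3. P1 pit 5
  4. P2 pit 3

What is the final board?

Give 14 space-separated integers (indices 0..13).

Move 1: P1 pit5 -> P1=[4,4,2,3,5,0](1) P2=[6,3,4,2,3,5](0)
Move 2: P1 pit4 -> P1=[4,4,2,3,0,1](2) P2=[7,4,5,2,3,5](0)
Move 3: P1 pit5 -> P1=[4,4,2,3,0,0](3) P2=[7,4,5,2,3,5](0)
Move 4: P2 pit3 -> P1=[4,4,2,3,0,0](3) P2=[7,4,5,0,4,6](0)

Answer: 4 4 2 3 0 0 3 7 4 5 0 4 6 0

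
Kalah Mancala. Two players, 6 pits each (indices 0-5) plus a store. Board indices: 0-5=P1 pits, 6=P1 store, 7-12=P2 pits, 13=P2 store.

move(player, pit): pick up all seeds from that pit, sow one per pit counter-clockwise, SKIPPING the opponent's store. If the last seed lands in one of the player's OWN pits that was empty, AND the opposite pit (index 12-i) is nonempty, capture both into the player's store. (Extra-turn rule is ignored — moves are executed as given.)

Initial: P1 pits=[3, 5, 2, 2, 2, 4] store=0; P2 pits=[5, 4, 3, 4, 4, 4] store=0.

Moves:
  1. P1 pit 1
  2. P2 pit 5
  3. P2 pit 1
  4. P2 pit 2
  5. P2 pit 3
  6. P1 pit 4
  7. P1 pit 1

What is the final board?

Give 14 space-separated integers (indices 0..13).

Answer: 1 0 6 4 0 6 2 6 0 0 0 7 2 8

Derivation:
Move 1: P1 pit1 -> P1=[3,0,3,3,3,5](1) P2=[5,4,3,4,4,4](0)
Move 2: P2 pit5 -> P1=[4,1,4,3,3,5](1) P2=[5,4,3,4,4,0](1)
Move 3: P2 pit1 -> P1=[0,1,4,3,3,5](1) P2=[5,0,4,5,5,0](6)
Move 4: P2 pit2 -> P1=[0,1,4,3,3,5](1) P2=[5,0,0,6,6,1](7)
Move 5: P2 pit3 -> P1=[1,2,5,3,3,5](1) P2=[5,0,0,0,7,2](8)
Move 6: P1 pit4 -> P1=[1,2,5,3,0,6](2) P2=[6,0,0,0,7,2](8)
Move 7: P1 pit1 -> P1=[1,0,6,4,0,6](2) P2=[6,0,0,0,7,2](8)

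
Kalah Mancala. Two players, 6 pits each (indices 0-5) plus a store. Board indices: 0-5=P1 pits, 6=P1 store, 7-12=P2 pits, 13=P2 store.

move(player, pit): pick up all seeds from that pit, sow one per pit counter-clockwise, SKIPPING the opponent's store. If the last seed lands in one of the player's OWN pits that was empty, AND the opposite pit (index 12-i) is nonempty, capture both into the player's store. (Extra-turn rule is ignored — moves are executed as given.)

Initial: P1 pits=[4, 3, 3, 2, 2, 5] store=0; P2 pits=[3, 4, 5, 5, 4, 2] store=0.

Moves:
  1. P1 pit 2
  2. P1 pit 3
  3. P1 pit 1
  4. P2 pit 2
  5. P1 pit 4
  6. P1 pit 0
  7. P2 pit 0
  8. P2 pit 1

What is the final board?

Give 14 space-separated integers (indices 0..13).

Answer: 1 1 2 2 1 9 2 0 0 3 8 7 4 2

Derivation:
Move 1: P1 pit2 -> P1=[4,3,0,3,3,6](0) P2=[3,4,5,5,4,2](0)
Move 2: P1 pit3 -> P1=[4,3,0,0,4,7](1) P2=[3,4,5,5,4,2](0)
Move 3: P1 pit1 -> P1=[4,0,1,1,5,7](1) P2=[3,4,5,5,4,2](0)
Move 4: P2 pit2 -> P1=[5,0,1,1,5,7](1) P2=[3,4,0,6,5,3](1)
Move 5: P1 pit4 -> P1=[5,0,1,1,0,8](2) P2=[4,5,1,6,5,3](1)
Move 6: P1 pit0 -> P1=[0,1,2,2,1,9](2) P2=[4,5,1,6,5,3](1)
Move 7: P2 pit0 -> P1=[0,1,2,2,1,9](2) P2=[0,6,2,7,6,3](1)
Move 8: P2 pit1 -> P1=[1,1,2,2,1,9](2) P2=[0,0,3,8,7,4](2)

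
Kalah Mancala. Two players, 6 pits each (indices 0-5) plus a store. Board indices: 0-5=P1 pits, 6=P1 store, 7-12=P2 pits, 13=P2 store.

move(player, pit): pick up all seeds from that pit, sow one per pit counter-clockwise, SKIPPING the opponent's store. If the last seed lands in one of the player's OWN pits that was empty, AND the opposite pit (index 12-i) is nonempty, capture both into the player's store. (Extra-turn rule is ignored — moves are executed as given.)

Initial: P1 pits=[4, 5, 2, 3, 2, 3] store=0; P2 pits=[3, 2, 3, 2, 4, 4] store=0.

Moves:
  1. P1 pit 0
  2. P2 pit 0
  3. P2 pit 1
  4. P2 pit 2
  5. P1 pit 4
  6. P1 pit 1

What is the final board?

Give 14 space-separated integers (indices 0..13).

Move 1: P1 pit0 -> P1=[0,6,3,4,3,3](0) P2=[3,2,3,2,4,4](0)
Move 2: P2 pit0 -> P1=[0,6,3,4,3,3](0) P2=[0,3,4,3,4,4](0)
Move 3: P2 pit1 -> P1=[0,6,3,4,3,3](0) P2=[0,0,5,4,5,4](0)
Move 4: P2 pit2 -> P1=[1,6,3,4,3,3](0) P2=[0,0,0,5,6,5](1)
Move 5: P1 pit4 -> P1=[1,6,3,4,0,4](1) P2=[1,0,0,5,6,5](1)
Move 6: P1 pit1 -> P1=[1,0,4,5,1,5](2) P2=[2,0,0,5,6,5](1)

Answer: 1 0 4 5 1 5 2 2 0 0 5 6 5 1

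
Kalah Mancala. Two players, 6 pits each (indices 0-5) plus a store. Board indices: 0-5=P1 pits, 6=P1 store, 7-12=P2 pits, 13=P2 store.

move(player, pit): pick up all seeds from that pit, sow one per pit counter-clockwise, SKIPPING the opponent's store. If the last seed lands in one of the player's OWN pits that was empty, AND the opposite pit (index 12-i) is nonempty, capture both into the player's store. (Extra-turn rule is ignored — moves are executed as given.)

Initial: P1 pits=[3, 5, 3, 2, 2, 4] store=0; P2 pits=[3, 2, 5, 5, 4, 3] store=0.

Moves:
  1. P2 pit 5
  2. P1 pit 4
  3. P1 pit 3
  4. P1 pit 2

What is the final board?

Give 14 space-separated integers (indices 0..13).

Answer: 4 6 0 1 2 7 1 3 2 5 5 4 0 1

Derivation:
Move 1: P2 pit5 -> P1=[4,6,3,2,2,4](0) P2=[3,2,5,5,4,0](1)
Move 2: P1 pit4 -> P1=[4,6,3,2,0,5](1) P2=[3,2,5,5,4,0](1)
Move 3: P1 pit3 -> P1=[4,6,3,0,1,6](1) P2=[3,2,5,5,4,0](1)
Move 4: P1 pit2 -> P1=[4,6,0,1,2,7](1) P2=[3,2,5,5,4,0](1)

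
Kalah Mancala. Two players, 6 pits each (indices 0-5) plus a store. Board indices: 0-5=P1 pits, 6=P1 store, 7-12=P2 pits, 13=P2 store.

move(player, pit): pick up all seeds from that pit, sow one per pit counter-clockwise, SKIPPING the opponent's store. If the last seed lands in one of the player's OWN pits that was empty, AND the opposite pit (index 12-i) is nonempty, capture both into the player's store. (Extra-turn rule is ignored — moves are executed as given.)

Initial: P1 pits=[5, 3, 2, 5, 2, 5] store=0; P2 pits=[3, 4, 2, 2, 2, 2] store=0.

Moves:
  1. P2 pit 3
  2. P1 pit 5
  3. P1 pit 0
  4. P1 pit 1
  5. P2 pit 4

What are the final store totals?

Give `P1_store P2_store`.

Move 1: P2 pit3 -> P1=[5,3,2,5,2,5](0) P2=[3,4,2,0,3,3](0)
Move 2: P1 pit5 -> P1=[5,3,2,5,2,0](1) P2=[4,5,3,1,3,3](0)
Move 3: P1 pit0 -> P1=[0,4,3,6,3,0](6) P2=[0,5,3,1,3,3](0)
Move 4: P1 pit1 -> P1=[0,0,4,7,4,1](6) P2=[0,5,3,1,3,3](0)
Move 5: P2 pit4 -> P1=[1,0,4,7,4,1](6) P2=[0,5,3,1,0,4](1)

Answer: 6 1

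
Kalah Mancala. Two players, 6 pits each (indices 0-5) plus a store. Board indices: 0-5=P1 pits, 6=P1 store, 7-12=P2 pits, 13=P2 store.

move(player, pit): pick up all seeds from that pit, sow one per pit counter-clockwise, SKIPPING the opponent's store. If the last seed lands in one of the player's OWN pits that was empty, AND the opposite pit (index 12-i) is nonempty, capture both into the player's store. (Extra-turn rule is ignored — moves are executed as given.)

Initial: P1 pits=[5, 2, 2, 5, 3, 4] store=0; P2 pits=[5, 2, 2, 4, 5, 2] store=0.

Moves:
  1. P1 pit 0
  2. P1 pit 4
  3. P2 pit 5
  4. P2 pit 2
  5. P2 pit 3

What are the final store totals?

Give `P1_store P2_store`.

Move 1: P1 pit0 -> P1=[0,3,3,6,4,5](0) P2=[5,2,2,4,5,2](0)
Move 2: P1 pit4 -> P1=[0,3,3,6,0,6](1) P2=[6,3,2,4,5,2](0)
Move 3: P2 pit5 -> P1=[1,3,3,6,0,6](1) P2=[6,3,2,4,5,0](1)
Move 4: P2 pit2 -> P1=[1,3,3,6,0,6](1) P2=[6,3,0,5,6,0](1)
Move 5: P2 pit3 -> P1=[2,4,3,6,0,6](1) P2=[6,3,0,0,7,1](2)

Answer: 1 2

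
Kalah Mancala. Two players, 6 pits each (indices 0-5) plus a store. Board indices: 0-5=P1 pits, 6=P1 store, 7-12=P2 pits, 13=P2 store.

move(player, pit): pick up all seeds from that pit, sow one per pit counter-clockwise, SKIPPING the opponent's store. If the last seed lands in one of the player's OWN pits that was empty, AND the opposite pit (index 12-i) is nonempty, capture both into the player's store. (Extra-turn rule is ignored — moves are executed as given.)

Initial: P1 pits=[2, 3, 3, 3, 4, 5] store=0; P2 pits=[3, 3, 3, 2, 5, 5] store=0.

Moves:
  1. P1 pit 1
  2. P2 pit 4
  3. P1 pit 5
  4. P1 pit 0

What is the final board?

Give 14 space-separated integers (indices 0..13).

Answer: 0 2 6 5 5 0 1 4 4 4 3 0 6 1

Derivation:
Move 1: P1 pit1 -> P1=[2,0,4,4,5,5](0) P2=[3,3,3,2,5,5](0)
Move 2: P2 pit4 -> P1=[3,1,5,4,5,5](0) P2=[3,3,3,2,0,6](1)
Move 3: P1 pit5 -> P1=[3,1,5,4,5,0](1) P2=[4,4,4,3,0,6](1)
Move 4: P1 pit0 -> P1=[0,2,6,5,5,0](1) P2=[4,4,4,3,0,6](1)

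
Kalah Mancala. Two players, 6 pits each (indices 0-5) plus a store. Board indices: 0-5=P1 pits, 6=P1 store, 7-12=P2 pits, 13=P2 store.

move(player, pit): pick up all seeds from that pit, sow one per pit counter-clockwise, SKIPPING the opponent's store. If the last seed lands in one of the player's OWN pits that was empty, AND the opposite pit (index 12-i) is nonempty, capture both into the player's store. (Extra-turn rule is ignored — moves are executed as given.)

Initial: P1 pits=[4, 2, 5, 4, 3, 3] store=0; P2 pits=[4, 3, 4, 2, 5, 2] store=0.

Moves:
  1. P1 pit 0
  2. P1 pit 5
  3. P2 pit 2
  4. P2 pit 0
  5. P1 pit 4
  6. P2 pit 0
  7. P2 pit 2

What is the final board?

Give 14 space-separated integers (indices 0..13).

Move 1: P1 pit0 -> P1=[0,3,6,5,4,3](0) P2=[4,3,4,2,5,2](0)
Move 2: P1 pit5 -> P1=[0,3,6,5,4,0](1) P2=[5,4,4,2,5,2](0)
Move 3: P2 pit2 -> P1=[0,3,6,5,4,0](1) P2=[5,4,0,3,6,3](1)
Move 4: P2 pit0 -> P1=[0,3,6,5,4,0](1) P2=[0,5,1,4,7,4](1)
Move 5: P1 pit4 -> P1=[0,3,6,5,0,1](2) P2=[1,6,1,4,7,4](1)
Move 6: P2 pit0 -> P1=[0,3,6,5,0,1](2) P2=[0,7,1,4,7,4](1)
Move 7: P2 pit2 -> P1=[0,3,6,5,0,1](2) P2=[0,7,0,5,7,4](1)

Answer: 0 3 6 5 0 1 2 0 7 0 5 7 4 1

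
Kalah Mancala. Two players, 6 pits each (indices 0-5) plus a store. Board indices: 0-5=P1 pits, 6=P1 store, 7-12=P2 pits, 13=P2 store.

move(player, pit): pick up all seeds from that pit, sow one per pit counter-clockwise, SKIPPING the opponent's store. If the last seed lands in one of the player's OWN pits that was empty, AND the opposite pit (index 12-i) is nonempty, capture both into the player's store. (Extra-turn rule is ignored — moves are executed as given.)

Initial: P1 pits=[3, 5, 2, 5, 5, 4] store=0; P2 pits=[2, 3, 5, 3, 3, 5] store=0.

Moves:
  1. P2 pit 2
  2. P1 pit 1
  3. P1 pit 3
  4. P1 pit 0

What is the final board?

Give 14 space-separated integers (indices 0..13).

Move 1: P2 pit2 -> P1=[4,5,2,5,5,4](0) P2=[2,3,0,4,4,6](1)
Move 2: P1 pit1 -> P1=[4,0,3,6,6,5](1) P2=[2,3,0,4,4,6](1)
Move 3: P1 pit3 -> P1=[4,0,3,0,7,6](2) P2=[3,4,1,4,4,6](1)
Move 4: P1 pit0 -> P1=[0,1,4,1,8,6](2) P2=[3,4,1,4,4,6](1)

Answer: 0 1 4 1 8 6 2 3 4 1 4 4 6 1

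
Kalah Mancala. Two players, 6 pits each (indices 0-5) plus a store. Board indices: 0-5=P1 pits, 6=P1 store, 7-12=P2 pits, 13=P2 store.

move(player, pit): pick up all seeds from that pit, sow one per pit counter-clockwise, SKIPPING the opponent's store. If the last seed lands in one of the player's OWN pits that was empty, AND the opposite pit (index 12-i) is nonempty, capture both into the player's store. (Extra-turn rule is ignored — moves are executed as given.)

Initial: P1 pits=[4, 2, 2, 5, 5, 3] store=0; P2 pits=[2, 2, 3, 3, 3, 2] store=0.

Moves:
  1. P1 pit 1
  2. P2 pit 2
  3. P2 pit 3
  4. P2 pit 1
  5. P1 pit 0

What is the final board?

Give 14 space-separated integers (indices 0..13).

Answer: 0 1 1 7 6 4 0 2 0 1 0 5 4 5

Derivation:
Move 1: P1 pit1 -> P1=[4,0,3,6,5,3](0) P2=[2,2,3,3,3,2](0)
Move 2: P2 pit2 -> P1=[4,0,3,6,5,3](0) P2=[2,2,0,4,4,3](0)
Move 3: P2 pit3 -> P1=[5,0,3,6,5,3](0) P2=[2,2,0,0,5,4](1)
Move 4: P2 pit1 -> P1=[5,0,0,6,5,3](0) P2=[2,0,1,0,5,4](5)
Move 5: P1 pit0 -> P1=[0,1,1,7,6,4](0) P2=[2,0,1,0,5,4](5)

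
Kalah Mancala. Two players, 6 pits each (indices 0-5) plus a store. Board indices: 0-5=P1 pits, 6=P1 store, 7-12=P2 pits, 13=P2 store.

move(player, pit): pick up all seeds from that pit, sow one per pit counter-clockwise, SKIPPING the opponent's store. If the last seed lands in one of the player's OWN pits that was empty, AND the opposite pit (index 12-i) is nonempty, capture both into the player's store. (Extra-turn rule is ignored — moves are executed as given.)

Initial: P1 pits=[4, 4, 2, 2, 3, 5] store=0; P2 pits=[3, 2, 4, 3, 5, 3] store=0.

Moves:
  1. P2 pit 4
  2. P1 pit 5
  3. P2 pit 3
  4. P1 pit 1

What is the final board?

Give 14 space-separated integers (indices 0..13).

Answer: 6 0 4 3 4 1 2 4 3 5 0 1 5 2

Derivation:
Move 1: P2 pit4 -> P1=[5,5,3,2,3,5](0) P2=[3,2,4,3,0,4](1)
Move 2: P1 pit5 -> P1=[5,5,3,2,3,0](1) P2=[4,3,5,4,0,4](1)
Move 3: P2 pit3 -> P1=[6,5,3,2,3,0](1) P2=[4,3,5,0,1,5](2)
Move 4: P1 pit1 -> P1=[6,0,4,3,4,1](2) P2=[4,3,5,0,1,5](2)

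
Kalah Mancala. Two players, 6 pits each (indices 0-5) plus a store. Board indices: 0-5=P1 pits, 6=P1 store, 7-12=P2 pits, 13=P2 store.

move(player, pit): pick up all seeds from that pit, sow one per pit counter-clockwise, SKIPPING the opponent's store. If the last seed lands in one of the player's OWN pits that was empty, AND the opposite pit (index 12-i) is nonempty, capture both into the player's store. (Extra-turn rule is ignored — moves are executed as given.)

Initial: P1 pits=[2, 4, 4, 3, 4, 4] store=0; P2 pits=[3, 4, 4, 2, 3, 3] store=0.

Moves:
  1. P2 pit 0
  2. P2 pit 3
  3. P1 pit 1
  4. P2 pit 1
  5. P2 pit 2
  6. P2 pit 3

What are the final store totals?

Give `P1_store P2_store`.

Answer: 0 3

Derivation:
Move 1: P2 pit0 -> P1=[2,4,4,3,4,4](0) P2=[0,5,5,3,3,3](0)
Move 2: P2 pit3 -> P1=[2,4,4,3,4,4](0) P2=[0,5,5,0,4,4](1)
Move 3: P1 pit1 -> P1=[2,0,5,4,5,5](0) P2=[0,5,5,0,4,4](1)
Move 4: P2 pit1 -> P1=[2,0,5,4,5,5](0) P2=[0,0,6,1,5,5](2)
Move 5: P2 pit2 -> P1=[3,1,5,4,5,5](0) P2=[0,0,0,2,6,6](3)
Move 6: P2 pit3 -> P1=[3,1,5,4,5,5](0) P2=[0,0,0,0,7,7](3)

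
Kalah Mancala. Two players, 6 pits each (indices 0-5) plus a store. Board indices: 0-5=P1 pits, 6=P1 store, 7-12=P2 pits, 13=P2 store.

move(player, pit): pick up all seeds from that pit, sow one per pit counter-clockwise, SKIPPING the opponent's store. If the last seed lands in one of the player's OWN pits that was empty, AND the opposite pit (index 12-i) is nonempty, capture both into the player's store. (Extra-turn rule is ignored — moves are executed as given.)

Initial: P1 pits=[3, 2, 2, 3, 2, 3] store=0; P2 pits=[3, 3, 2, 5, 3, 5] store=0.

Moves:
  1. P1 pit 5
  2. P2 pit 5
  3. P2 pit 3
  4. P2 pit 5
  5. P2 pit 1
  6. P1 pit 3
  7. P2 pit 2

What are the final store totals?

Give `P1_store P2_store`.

Answer: 2 9

Derivation:
Move 1: P1 pit5 -> P1=[3,2,2,3,2,0](1) P2=[4,4,2,5,3,5](0)
Move 2: P2 pit5 -> P1=[4,3,3,4,2,0](1) P2=[4,4,2,5,3,0](1)
Move 3: P2 pit3 -> P1=[5,4,3,4,2,0](1) P2=[4,4,2,0,4,1](2)
Move 4: P2 pit5 -> P1=[5,4,3,4,2,0](1) P2=[4,4,2,0,4,0](3)
Move 5: P2 pit1 -> P1=[0,4,3,4,2,0](1) P2=[4,0,3,1,5,0](9)
Move 6: P1 pit3 -> P1=[0,4,3,0,3,1](2) P2=[5,0,3,1,5,0](9)
Move 7: P2 pit2 -> P1=[0,4,3,0,3,1](2) P2=[5,0,0,2,6,1](9)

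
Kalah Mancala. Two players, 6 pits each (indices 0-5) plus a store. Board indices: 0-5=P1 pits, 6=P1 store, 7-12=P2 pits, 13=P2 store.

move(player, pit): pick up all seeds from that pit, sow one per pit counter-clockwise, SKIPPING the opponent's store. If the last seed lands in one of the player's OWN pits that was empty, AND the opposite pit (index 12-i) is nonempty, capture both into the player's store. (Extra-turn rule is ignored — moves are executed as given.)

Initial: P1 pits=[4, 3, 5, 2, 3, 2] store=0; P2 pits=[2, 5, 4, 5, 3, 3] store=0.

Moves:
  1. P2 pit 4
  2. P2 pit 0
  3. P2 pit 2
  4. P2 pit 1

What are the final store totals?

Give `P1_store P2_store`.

Move 1: P2 pit4 -> P1=[5,3,5,2,3,2](0) P2=[2,5,4,5,0,4](1)
Move 2: P2 pit0 -> P1=[5,3,5,2,3,2](0) P2=[0,6,5,5,0,4](1)
Move 3: P2 pit2 -> P1=[6,3,5,2,3,2](0) P2=[0,6,0,6,1,5](2)
Move 4: P2 pit1 -> P1=[7,3,5,2,3,2](0) P2=[0,0,1,7,2,6](3)

Answer: 0 3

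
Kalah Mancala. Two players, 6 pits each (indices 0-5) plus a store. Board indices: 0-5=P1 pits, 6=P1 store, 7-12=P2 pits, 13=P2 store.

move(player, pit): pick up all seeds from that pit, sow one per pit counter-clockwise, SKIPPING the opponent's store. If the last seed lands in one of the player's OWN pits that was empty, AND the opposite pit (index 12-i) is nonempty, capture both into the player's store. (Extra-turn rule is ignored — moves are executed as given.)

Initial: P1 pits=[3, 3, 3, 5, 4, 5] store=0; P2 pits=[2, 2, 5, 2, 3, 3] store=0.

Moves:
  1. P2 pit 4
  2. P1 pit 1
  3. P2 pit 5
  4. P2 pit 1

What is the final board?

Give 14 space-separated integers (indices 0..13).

Answer: 5 1 5 6 5 5 0 2 0 6 3 0 0 2

Derivation:
Move 1: P2 pit4 -> P1=[4,3,3,5,4,5](0) P2=[2,2,5,2,0,4](1)
Move 2: P1 pit1 -> P1=[4,0,4,6,5,5](0) P2=[2,2,5,2,0,4](1)
Move 3: P2 pit5 -> P1=[5,1,5,6,5,5](0) P2=[2,2,5,2,0,0](2)
Move 4: P2 pit1 -> P1=[5,1,5,6,5,5](0) P2=[2,0,6,3,0,0](2)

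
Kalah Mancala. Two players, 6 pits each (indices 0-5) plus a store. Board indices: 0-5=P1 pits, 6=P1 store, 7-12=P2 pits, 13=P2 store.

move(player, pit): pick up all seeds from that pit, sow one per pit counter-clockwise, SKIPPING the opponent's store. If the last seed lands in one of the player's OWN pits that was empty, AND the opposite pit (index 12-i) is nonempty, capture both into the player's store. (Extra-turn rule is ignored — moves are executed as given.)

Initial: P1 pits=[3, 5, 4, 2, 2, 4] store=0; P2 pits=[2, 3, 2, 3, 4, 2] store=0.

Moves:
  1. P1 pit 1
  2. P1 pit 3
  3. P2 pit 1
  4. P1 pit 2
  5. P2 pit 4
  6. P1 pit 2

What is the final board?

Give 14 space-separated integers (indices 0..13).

Answer: 4 1 0 2 5 7 3 3 0 3 4 0 3 1

Derivation:
Move 1: P1 pit1 -> P1=[3,0,5,3,3,5](1) P2=[2,3,2,3,4,2](0)
Move 2: P1 pit3 -> P1=[3,0,5,0,4,6](2) P2=[2,3,2,3,4,2](0)
Move 3: P2 pit1 -> P1=[3,0,5,0,4,6](2) P2=[2,0,3,4,5,2](0)
Move 4: P1 pit2 -> P1=[3,0,0,1,5,7](3) P2=[3,0,3,4,5,2](0)
Move 5: P2 pit4 -> P1=[4,1,1,1,5,7](3) P2=[3,0,3,4,0,3](1)
Move 6: P1 pit2 -> P1=[4,1,0,2,5,7](3) P2=[3,0,3,4,0,3](1)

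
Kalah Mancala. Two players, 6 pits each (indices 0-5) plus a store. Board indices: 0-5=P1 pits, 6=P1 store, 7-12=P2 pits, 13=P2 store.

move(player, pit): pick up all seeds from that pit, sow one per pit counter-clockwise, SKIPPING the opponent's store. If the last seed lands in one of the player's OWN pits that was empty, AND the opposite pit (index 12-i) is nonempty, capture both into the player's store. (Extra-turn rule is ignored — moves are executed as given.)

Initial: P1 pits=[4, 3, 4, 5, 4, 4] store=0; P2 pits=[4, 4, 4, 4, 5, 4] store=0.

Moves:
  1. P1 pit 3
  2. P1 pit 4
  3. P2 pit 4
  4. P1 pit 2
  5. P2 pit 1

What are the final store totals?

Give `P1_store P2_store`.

Move 1: P1 pit3 -> P1=[4,3,4,0,5,5](1) P2=[5,5,4,4,5,4](0)
Move 2: P1 pit4 -> P1=[4,3,4,0,0,6](2) P2=[6,6,5,4,5,4](0)
Move 3: P2 pit4 -> P1=[5,4,5,0,0,6](2) P2=[6,6,5,4,0,5](1)
Move 4: P1 pit2 -> P1=[5,4,0,1,1,7](3) P2=[7,6,5,4,0,5](1)
Move 5: P2 pit1 -> P1=[6,4,0,1,1,7](3) P2=[7,0,6,5,1,6](2)

Answer: 3 2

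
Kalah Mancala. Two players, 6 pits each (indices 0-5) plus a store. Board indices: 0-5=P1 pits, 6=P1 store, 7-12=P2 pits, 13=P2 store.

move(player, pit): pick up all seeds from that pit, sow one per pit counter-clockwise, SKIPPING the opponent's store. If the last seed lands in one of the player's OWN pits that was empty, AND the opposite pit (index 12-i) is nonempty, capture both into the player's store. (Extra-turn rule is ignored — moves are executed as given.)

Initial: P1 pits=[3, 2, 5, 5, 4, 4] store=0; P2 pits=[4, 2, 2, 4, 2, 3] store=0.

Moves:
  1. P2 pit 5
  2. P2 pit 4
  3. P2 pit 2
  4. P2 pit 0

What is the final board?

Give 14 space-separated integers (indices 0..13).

Move 1: P2 pit5 -> P1=[4,3,5,5,4,4](0) P2=[4,2,2,4,2,0](1)
Move 2: P2 pit4 -> P1=[4,3,5,5,4,4](0) P2=[4,2,2,4,0,1](2)
Move 3: P2 pit2 -> P1=[4,0,5,5,4,4](0) P2=[4,2,0,5,0,1](6)
Move 4: P2 pit0 -> P1=[4,0,5,5,4,4](0) P2=[0,3,1,6,1,1](6)

Answer: 4 0 5 5 4 4 0 0 3 1 6 1 1 6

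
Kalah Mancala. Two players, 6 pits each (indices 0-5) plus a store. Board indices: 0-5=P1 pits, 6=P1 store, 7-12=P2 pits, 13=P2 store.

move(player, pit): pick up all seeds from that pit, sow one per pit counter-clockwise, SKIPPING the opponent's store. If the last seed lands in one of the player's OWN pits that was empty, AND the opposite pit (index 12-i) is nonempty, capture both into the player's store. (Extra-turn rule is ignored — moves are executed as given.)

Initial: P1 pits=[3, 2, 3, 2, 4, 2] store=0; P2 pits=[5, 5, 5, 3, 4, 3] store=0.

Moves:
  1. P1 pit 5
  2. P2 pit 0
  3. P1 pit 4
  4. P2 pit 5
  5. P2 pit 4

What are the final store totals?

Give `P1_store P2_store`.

Answer: 2 3

Derivation:
Move 1: P1 pit5 -> P1=[3,2,3,2,4,0](1) P2=[6,5,5,3,4,3](0)
Move 2: P2 pit0 -> P1=[3,2,3,2,4,0](1) P2=[0,6,6,4,5,4](1)
Move 3: P1 pit4 -> P1=[3,2,3,2,0,1](2) P2=[1,7,6,4,5,4](1)
Move 4: P2 pit5 -> P1=[4,3,4,2,0,1](2) P2=[1,7,6,4,5,0](2)
Move 5: P2 pit4 -> P1=[5,4,5,2,0,1](2) P2=[1,7,6,4,0,1](3)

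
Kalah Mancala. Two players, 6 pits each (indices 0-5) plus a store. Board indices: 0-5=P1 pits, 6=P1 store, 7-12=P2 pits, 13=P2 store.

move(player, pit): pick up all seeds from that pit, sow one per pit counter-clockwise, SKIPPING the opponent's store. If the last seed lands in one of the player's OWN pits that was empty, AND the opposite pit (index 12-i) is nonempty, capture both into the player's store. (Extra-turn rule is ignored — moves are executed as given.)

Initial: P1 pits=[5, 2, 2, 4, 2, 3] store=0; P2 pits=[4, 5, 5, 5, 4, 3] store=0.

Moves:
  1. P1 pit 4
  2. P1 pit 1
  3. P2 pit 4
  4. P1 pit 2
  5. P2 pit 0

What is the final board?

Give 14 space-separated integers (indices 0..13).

Move 1: P1 pit4 -> P1=[5,2,2,4,0,4](1) P2=[4,5,5,5,4,3](0)
Move 2: P1 pit1 -> P1=[5,0,3,5,0,4](1) P2=[4,5,5,5,4,3](0)
Move 3: P2 pit4 -> P1=[6,1,3,5,0,4](1) P2=[4,5,5,5,0,4](1)
Move 4: P1 pit2 -> P1=[6,1,0,6,1,5](1) P2=[4,5,5,5,0,4](1)
Move 5: P2 pit0 -> P1=[6,0,0,6,1,5](1) P2=[0,6,6,6,0,4](3)

Answer: 6 0 0 6 1 5 1 0 6 6 6 0 4 3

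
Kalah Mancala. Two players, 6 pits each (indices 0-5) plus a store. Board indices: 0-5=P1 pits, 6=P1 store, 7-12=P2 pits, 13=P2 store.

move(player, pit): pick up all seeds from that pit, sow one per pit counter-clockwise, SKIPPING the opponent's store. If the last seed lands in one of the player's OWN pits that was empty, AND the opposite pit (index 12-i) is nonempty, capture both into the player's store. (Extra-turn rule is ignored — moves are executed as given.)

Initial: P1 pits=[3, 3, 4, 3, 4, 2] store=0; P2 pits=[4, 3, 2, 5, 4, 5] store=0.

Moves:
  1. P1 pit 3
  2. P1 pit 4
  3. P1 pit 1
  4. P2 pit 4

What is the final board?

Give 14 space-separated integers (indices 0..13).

Move 1: P1 pit3 -> P1=[3,3,4,0,5,3](1) P2=[4,3,2,5,4,5](0)
Move 2: P1 pit4 -> P1=[3,3,4,0,0,4](2) P2=[5,4,3,5,4,5](0)
Move 3: P1 pit1 -> P1=[3,0,5,1,0,4](7) P2=[5,0,3,5,4,5](0)
Move 4: P2 pit4 -> P1=[4,1,5,1,0,4](7) P2=[5,0,3,5,0,6](1)

Answer: 4 1 5 1 0 4 7 5 0 3 5 0 6 1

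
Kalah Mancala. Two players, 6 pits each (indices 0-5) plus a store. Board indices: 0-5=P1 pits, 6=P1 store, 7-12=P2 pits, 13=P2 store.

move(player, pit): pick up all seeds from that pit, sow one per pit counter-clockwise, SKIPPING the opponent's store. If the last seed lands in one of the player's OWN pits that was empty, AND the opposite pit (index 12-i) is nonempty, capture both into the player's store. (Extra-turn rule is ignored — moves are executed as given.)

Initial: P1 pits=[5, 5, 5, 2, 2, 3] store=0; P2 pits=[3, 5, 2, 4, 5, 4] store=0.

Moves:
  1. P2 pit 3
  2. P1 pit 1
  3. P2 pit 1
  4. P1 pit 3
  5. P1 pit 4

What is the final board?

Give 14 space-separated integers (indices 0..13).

Move 1: P2 pit3 -> P1=[6,5,5,2,2,3](0) P2=[3,5,2,0,6,5](1)
Move 2: P1 pit1 -> P1=[6,0,6,3,3,4](1) P2=[3,5,2,0,6,5](1)
Move 3: P2 pit1 -> P1=[6,0,6,3,3,4](1) P2=[3,0,3,1,7,6](2)
Move 4: P1 pit3 -> P1=[6,0,6,0,4,5](2) P2=[3,0,3,1,7,6](2)
Move 5: P1 pit4 -> P1=[6,0,6,0,0,6](3) P2=[4,1,3,1,7,6](2)

Answer: 6 0 6 0 0 6 3 4 1 3 1 7 6 2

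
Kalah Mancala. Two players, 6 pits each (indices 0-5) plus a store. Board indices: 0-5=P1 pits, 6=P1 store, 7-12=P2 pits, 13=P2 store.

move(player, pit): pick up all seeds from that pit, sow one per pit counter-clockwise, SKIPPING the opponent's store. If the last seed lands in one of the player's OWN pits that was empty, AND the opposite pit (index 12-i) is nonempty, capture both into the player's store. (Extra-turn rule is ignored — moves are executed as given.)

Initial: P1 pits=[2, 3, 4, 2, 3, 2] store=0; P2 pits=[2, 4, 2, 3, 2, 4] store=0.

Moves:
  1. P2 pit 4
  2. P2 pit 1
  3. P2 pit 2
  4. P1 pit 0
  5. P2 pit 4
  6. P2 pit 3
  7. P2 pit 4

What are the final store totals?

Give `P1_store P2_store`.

Answer: 0 3

Derivation:
Move 1: P2 pit4 -> P1=[2,3,4,2,3,2](0) P2=[2,4,2,3,0,5](1)
Move 2: P2 pit1 -> P1=[2,3,4,2,3,2](0) P2=[2,0,3,4,1,6](1)
Move 3: P2 pit2 -> P1=[2,3,4,2,3,2](0) P2=[2,0,0,5,2,7](1)
Move 4: P1 pit0 -> P1=[0,4,5,2,3,2](0) P2=[2,0,0,5,2,7](1)
Move 5: P2 pit4 -> P1=[0,4,5,2,3,2](0) P2=[2,0,0,5,0,8](2)
Move 6: P2 pit3 -> P1=[1,5,5,2,3,2](0) P2=[2,0,0,0,1,9](3)
Move 7: P2 pit4 -> P1=[1,5,5,2,3,2](0) P2=[2,0,0,0,0,10](3)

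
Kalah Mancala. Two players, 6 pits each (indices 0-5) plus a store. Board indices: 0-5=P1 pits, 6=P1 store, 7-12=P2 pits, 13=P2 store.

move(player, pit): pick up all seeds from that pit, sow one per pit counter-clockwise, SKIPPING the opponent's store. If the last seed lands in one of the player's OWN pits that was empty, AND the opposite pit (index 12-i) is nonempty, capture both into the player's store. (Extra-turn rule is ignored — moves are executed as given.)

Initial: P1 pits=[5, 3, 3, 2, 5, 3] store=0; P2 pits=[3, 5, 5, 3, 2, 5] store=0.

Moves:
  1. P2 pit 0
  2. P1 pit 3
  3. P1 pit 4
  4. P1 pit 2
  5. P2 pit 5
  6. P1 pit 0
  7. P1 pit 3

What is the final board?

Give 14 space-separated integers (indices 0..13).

Answer: 0 5 2 0 3 8 3 1 7 7 5 2 0 1

Derivation:
Move 1: P2 pit0 -> P1=[5,3,3,2,5,3](0) P2=[0,6,6,4,2,5](0)
Move 2: P1 pit3 -> P1=[5,3,3,0,6,4](0) P2=[0,6,6,4,2,5](0)
Move 3: P1 pit4 -> P1=[5,3,3,0,0,5](1) P2=[1,7,7,5,2,5](0)
Move 4: P1 pit2 -> P1=[5,3,0,1,1,6](1) P2=[1,7,7,5,2,5](0)
Move 5: P2 pit5 -> P1=[6,4,1,2,1,6](1) P2=[1,7,7,5,2,0](1)
Move 6: P1 pit0 -> P1=[0,5,2,3,2,7](2) P2=[1,7,7,5,2,0](1)
Move 7: P1 pit3 -> P1=[0,5,2,0,3,8](3) P2=[1,7,7,5,2,0](1)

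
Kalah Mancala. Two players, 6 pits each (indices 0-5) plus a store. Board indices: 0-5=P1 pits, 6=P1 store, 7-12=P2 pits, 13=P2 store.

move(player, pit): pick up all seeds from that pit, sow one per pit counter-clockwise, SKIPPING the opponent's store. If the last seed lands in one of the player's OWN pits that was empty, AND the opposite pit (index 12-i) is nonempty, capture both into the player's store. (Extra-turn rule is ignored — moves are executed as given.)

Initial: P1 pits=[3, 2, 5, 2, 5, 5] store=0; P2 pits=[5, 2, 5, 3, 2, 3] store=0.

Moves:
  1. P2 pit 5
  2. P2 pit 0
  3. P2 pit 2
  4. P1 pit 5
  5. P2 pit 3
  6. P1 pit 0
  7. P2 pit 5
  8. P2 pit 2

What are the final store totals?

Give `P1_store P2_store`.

Answer: 1 17

Derivation:
Move 1: P2 pit5 -> P1=[4,3,5,2,5,5](0) P2=[5,2,5,3,2,0](1)
Move 2: P2 pit0 -> P1=[0,3,5,2,5,5](0) P2=[0,3,6,4,3,0](6)
Move 3: P2 pit2 -> P1=[1,4,5,2,5,5](0) P2=[0,3,0,5,4,1](7)
Move 4: P1 pit5 -> P1=[1,4,5,2,5,0](1) P2=[1,4,1,6,4,1](7)
Move 5: P2 pit3 -> P1=[2,5,6,2,5,0](1) P2=[1,4,1,0,5,2](8)
Move 6: P1 pit0 -> P1=[0,6,7,2,5,0](1) P2=[1,4,1,0,5,2](8)
Move 7: P2 pit5 -> P1=[1,6,7,2,5,0](1) P2=[1,4,1,0,5,0](9)
Move 8: P2 pit2 -> P1=[1,6,0,2,5,0](1) P2=[1,4,0,0,5,0](17)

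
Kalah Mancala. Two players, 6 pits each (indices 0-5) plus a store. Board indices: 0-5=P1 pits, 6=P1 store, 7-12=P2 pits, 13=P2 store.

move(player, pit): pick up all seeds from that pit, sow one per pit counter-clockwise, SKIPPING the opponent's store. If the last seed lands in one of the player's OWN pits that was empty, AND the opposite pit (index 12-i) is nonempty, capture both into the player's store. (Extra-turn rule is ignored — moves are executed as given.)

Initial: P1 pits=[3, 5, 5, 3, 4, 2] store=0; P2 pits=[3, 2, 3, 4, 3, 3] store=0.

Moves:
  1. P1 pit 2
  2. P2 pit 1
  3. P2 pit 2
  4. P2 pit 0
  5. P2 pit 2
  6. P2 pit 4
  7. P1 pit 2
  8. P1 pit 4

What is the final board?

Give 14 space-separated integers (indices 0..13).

Answer: 4 6 0 5 0 4 2 1 2 1 8 0 5 2

Derivation:
Move 1: P1 pit2 -> P1=[3,5,0,4,5,3](1) P2=[4,2,3,4,3,3](0)
Move 2: P2 pit1 -> P1=[3,5,0,4,5,3](1) P2=[4,0,4,5,3,3](0)
Move 3: P2 pit2 -> P1=[3,5,0,4,5,3](1) P2=[4,0,0,6,4,4](1)
Move 4: P2 pit0 -> P1=[3,5,0,4,5,3](1) P2=[0,1,1,7,5,4](1)
Move 5: P2 pit2 -> P1=[3,5,0,4,5,3](1) P2=[0,1,0,8,5,4](1)
Move 6: P2 pit4 -> P1=[4,6,1,4,5,3](1) P2=[0,1,0,8,0,5](2)
Move 7: P1 pit2 -> P1=[4,6,0,5,5,3](1) P2=[0,1,0,8,0,5](2)
Move 8: P1 pit4 -> P1=[4,6,0,5,0,4](2) P2=[1,2,1,8,0,5](2)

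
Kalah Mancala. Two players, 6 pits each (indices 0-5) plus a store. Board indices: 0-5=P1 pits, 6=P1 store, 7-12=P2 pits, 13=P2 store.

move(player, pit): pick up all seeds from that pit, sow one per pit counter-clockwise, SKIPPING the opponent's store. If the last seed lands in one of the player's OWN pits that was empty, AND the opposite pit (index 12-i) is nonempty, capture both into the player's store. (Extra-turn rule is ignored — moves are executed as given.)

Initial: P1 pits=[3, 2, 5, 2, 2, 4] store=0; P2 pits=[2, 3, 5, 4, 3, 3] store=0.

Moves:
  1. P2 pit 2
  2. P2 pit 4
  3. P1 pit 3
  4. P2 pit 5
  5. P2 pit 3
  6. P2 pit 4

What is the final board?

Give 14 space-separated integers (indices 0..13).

Answer: 7 5 6 1 3 5 0 2 3 0 0 0 2 4

Derivation:
Move 1: P2 pit2 -> P1=[4,2,5,2,2,4](0) P2=[2,3,0,5,4,4](1)
Move 2: P2 pit4 -> P1=[5,3,5,2,2,4](0) P2=[2,3,0,5,0,5](2)
Move 3: P1 pit3 -> P1=[5,3,5,0,3,5](0) P2=[2,3,0,5,0,5](2)
Move 4: P2 pit5 -> P1=[6,4,6,1,3,5](0) P2=[2,3,0,5,0,0](3)
Move 5: P2 pit3 -> P1=[7,5,6,1,3,5](0) P2=[2,3,0,0,1,1](4)
Move 6: P2 pit4 -> P1=[7,5,6,1,3,5](0) P2=[2,3,0,0,0,2](4)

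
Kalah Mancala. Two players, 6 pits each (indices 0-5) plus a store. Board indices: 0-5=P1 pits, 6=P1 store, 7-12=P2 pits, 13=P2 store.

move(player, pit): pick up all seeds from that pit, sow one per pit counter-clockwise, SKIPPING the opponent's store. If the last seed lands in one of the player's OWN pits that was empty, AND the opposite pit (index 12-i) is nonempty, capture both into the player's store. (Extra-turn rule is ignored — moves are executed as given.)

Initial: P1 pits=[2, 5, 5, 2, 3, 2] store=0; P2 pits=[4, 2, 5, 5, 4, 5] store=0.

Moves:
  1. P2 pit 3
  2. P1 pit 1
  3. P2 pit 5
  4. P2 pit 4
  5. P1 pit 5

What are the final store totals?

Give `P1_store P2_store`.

Move 1: P2 pit3 -> P1=[3,6,5,2,3,2](0) P2=[4,2,5,0,5,6](1)
Move 2: P1 pit1 -> P1=[3,0,6,3,4,3](1) P2=[5,2,5,0,5,6](1)
Move 3: P2 pit5 -> P1=[4,1,7,4,5,3](1) P2=[5,2,5,0,5,0](2)
Move 4: P2 pit4 -> P1=[5,2,8,4,5,3](1) P2=[5,2,5,0,0,1](3)
Move 5: P1 pit5 -> P1=[5,2,8,4,5,0](2) P2=[6,3,5,0,0,1](3)

Answer: 2 3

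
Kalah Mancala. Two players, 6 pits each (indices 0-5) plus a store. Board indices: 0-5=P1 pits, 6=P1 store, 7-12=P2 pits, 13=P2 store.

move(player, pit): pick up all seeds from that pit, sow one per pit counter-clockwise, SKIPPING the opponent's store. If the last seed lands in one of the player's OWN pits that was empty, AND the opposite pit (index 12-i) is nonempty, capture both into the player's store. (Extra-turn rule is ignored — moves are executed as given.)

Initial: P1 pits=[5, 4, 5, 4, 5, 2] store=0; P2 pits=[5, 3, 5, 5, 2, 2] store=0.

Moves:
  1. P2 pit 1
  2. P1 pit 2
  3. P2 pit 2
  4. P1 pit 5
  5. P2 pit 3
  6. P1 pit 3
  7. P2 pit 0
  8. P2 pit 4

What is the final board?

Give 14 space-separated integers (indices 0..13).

Move 1: P2 pit1 -> P1=[5,4,5,4,5,2](0) P2=[5,0,6,6,3,2](0)
Move 2: P1 pit2 -> P1=[5,4,0,5,6,3](1) P2=[6,0,6,6,3,2](0)
Move 3: P2 pit2 -> P1=[6,5,0,5,6,3](1) P2=[6,0,0,7,4,3](1)
Move 4: P1 pit5 -> P1=[6,5,0,5,6,0](2) P2=[7,1,0,7,4,3](1)
Move 5: P2 pit3 -> P1=[7,6,1,6,6,0](2) P2=[7,1,0,0,5,4](2)
Move 6: P1 pit3 -> P1=[7,6,1,0,7,1](3) P2=[8,2,1,0,5,4](2)
Move 7: P2 pit0 -> P1=[8,7,1,0,7,1](3) P2=[0,3,2,1,6,5](3)
Move 8: P2 pit4 -> P1=[9,8,2,1,7,1](3) P2=[0,3,2,1,0,6](4)

Answer: 9 8 2 1 7 1 3 0 3 2 1 0 6 4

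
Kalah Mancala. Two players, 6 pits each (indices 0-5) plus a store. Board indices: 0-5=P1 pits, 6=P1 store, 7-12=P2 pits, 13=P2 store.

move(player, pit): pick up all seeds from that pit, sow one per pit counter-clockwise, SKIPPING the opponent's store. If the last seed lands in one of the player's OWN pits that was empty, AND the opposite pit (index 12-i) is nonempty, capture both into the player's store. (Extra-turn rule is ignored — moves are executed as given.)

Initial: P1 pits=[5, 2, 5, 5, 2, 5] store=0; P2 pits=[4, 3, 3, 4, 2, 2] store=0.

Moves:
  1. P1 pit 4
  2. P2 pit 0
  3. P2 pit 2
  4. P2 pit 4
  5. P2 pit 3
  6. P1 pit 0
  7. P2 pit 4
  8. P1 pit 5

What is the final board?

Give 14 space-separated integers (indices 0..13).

Answer: 0 5 7 6 1 0 3 2 5 1 1 1 7 3

Derivation:
Move 1: P1 pit4 -> P1=[5,2,5,5,0,6](1) P2=[4,3,3,4,2,2](0)
Move 2: P2 pit0 -> P1=[5,2,5,5,0,6](1) P2=[0,4,4,5,3,2](0)
Move 3: P2 pit2 -> P1=[5,2,5,5,0,6](1) P2=[0,4,0,6,4,3](1)
Move 4: P2 pit4 -> P1=[6,3,5,5,0,6](1) P2=[0,4,0,6,0,4](2)
Move 5: P2 pit3 -> P1=[7,4,6,5,0,6](1) P2=[0,4,0,0,1,5](3)
Move 6: P1 pit0 -> P1=[0,5,7,6,1,7](2) P2=[1,4,0,0,1,5](3)
Move 7: P2 pit4 -> P1=[0,5,7,6,1,7](2) P2=[1,4,0,0,0,6](3)
Move 8: P1 pit5 -> P1=[0,5,7,6,1,0](3) P2=[2,5,1,1,1,7](3)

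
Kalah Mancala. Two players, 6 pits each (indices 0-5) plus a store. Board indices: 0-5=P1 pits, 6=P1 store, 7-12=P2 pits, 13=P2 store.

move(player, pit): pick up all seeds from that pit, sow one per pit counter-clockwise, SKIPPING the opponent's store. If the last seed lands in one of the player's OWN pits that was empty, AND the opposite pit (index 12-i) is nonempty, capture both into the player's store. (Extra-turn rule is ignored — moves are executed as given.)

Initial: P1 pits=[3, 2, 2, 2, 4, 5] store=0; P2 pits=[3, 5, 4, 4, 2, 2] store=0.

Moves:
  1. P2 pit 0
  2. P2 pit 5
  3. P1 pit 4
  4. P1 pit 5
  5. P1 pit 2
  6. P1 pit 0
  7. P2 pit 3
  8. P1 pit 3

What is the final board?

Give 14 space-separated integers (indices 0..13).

Answer: 1 4 2 0 2 1 12 3 0 6 0 4 1 2

Derivation:
Move 1: P2 pit0 -> P1=[3,2,2,2,4,5](0) P2=[0,6,5,5,2,2](0)
Move 2: P2 pit5 -> P1=[4,2,2,2,4,5](0) P2=[0,6,5,5,2,0](1)
Move 3: P1 pit4 -> P1=[4,2,2,2,0,6](1) P2=[1,7,5,5,2,0](1)
Move 4: P1 pit5 -> P1=[4,2,2,2,0,0](2) P2=[2,8,6,6,3,0](1)
Move 5: P1 pit2 -> P1=[4,2,0,3,0,0](11) P2=[2,0,6,6,3,0](1)
Move 6: P1 pit0 -> P1=[0,3,1,4,1,0](11) P2=[2,0,6,6,3,0](1)
Move 7: P2 pit3 -> P1=[1,4,2,4,1,0](11) P2=[2,0,6,0,4,1](2)
Move 8: P1 pit3 -> P1=[1,4,2,0,2,1](12) P2=[3,0,6,0,4,1](2)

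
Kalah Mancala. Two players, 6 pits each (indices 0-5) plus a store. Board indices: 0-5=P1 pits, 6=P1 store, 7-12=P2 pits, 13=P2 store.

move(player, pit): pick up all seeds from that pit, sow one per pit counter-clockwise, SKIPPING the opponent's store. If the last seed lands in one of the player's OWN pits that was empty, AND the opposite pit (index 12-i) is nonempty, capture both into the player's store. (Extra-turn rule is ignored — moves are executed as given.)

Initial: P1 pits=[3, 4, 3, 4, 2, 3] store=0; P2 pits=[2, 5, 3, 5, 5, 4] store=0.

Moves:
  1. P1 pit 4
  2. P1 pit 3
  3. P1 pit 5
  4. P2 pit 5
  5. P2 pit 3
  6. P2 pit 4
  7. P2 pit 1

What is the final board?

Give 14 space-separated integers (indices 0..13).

Move 1: P1 pit4 -> P1=[3,4,3,4,0,4](1) P2=[2,5,3,5,5,4](0)
Move 2: P1 pit3 -> P1=[3,4,3,0,1,5](2) P2=[3,5,3,5,5,4](0)
Move 3: P1 pit5 -> P1=[3,4,3,0,1,0](3) P2=[4,6,4,6,5,4](0)
Move 4: P2 pit5 -> P1=[4,5,4,0,1,0](3) P2=[4,6,4,6,5,0](1)
Move 5: P2 pit3 -> P1=[5,6,5,0,1,0](3) P2=[4,6,4,0,6,1](2)
Move 6: P2 pit4 -> P1=[6,7,6,1,1,0](3) P2=[4,6,4,0,0,2](3)
Move 7: P2 pit1 -> P1=[7,7,6,1,1,0](3) P2=[4,0,5,1,1,3](4)

Answer: 7 7 6 1 1 0 3 4 0 5 1 1 3 4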